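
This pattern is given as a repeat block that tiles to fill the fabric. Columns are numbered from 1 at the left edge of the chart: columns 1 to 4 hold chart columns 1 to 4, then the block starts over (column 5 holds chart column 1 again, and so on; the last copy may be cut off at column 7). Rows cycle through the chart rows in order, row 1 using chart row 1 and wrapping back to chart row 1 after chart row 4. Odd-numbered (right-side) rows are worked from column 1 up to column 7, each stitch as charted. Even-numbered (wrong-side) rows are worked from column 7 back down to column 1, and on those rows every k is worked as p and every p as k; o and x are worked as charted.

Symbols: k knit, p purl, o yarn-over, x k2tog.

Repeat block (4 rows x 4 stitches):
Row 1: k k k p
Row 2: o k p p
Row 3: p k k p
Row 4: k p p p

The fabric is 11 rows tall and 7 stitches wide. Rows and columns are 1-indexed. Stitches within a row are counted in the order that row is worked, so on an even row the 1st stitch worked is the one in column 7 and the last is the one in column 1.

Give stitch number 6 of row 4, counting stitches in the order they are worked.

Stitch:
k

Derivation:
Row 4: (4-1) mod 4 = 3, so use chart row 4. Even row -> WS.
Chart row 4 tiled across columns 1-7: k p p p k p p
WS row: flip the tiled sequence (start at column 7) and apply k<->p; o and x stay.
Row 4 as worked: k k p k k k p
Counting 6 along the worked row gives k.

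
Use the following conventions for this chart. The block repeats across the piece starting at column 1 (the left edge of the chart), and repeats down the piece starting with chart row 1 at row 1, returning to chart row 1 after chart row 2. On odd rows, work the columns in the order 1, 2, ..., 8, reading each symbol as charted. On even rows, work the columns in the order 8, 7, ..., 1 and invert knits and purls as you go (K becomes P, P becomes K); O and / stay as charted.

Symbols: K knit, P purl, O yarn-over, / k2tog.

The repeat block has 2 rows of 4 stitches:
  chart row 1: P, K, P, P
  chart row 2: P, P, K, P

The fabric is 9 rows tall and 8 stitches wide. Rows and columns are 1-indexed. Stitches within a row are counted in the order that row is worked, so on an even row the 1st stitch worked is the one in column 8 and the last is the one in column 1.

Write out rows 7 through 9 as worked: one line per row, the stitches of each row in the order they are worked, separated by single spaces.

Row 7: chart row 1, RS - tile across columns 1-8 and work as-is.
Row 8: chart row 2, WS - tiled (columns 1-8): P P K P P P K P; work from column 8 back to 1 with K<->P swapped.
Row 9: chart row 1, RS - tile across columns 1-8 and work as-is.

== ROWS AS WORKED ==
P K P P P K P P
K P K K K P K K
P K P P P K P P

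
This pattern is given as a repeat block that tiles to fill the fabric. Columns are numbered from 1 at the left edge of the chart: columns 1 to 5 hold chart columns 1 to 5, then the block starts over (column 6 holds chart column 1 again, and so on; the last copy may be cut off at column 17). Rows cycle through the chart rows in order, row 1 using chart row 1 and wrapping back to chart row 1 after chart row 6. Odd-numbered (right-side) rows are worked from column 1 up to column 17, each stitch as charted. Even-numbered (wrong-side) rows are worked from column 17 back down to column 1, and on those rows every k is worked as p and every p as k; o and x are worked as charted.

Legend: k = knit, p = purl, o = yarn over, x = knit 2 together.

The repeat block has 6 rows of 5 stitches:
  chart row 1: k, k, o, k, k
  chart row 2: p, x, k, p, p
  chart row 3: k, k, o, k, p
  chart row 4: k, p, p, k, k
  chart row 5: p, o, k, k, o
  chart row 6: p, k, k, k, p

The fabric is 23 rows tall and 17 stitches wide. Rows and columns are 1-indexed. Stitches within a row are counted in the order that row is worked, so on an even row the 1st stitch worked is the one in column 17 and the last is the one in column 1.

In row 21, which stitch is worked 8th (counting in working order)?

== STITCH ==
o

Derivation:
For row 21: chart row = ((21-1) mod 6) + 1 = 3; this is a RS (odd) row.
Chart row 3 tiled across columns 1-17: k k o k p k k o k p k k o k p k k
Right side: take the tiled row as-is (worked left to right from column 1).
Stitch 8 in working order -> o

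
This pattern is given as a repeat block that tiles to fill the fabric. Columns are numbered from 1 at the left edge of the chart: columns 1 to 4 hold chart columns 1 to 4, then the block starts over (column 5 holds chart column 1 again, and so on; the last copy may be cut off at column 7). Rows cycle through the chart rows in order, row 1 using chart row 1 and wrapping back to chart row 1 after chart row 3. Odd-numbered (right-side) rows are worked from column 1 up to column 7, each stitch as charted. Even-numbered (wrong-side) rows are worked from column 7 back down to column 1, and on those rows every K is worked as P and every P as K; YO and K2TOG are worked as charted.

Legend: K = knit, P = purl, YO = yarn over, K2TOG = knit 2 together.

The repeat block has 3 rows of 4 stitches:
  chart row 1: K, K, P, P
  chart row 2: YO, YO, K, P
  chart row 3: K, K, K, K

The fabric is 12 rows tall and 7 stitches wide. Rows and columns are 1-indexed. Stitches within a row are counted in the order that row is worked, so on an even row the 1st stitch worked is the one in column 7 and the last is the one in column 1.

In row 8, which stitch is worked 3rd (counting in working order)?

Row 8: (8-1) mod 3 = 1, so use chart row 2. Even row -> WS.
Chart row 2 tiled across columns 1-7: YO YO K P YO YO K
Wrong side: read the tiled row from column 7 down to 1 and exchange K with P (leave YO, K2TOG).
Row 8 as worked: P YO YO K P YO YO
The 3rd stitch worked is YO.

Stitch:
YO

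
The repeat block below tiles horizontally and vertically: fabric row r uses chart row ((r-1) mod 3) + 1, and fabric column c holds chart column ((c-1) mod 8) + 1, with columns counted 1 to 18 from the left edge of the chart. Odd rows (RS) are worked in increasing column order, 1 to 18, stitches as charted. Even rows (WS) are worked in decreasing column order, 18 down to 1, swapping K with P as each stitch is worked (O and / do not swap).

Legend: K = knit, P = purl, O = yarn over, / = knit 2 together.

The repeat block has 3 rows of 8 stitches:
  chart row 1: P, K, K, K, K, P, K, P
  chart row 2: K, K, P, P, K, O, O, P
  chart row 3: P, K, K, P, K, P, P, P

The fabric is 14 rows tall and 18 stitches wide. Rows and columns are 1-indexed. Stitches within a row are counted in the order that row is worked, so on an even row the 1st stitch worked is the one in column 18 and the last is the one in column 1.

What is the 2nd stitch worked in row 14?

Result:
P

Derivation:
For row 14: chart row = ((14-1) mod 3) + 1 = 2; this is a WS (even) row.
Chart row 2 tiled across columns 1-18: K K P P K O O P K K P P K O O P K K
Wrong side: read the tiled row from column 18 down to 1 and exchange K with P (leave O, /).
Row 14 as worked: P P K O O P K K P P K O O P K K P P
Counting 2 along the worked row gives P.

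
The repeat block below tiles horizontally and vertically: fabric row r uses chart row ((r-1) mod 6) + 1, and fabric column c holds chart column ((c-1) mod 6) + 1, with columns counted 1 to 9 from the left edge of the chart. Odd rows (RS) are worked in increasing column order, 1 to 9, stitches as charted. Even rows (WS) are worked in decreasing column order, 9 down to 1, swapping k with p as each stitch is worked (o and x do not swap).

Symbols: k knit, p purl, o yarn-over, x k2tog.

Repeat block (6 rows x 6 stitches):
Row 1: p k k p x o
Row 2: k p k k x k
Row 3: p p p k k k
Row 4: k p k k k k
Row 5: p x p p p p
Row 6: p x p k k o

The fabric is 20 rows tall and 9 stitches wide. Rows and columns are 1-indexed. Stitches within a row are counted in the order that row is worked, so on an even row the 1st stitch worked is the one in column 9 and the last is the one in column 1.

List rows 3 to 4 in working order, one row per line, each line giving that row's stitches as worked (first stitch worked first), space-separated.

Rows as worked:
p p p k k k p p p
p k p p p p p k p

Derivation:
Row 3: chart row 3, RS - tile across columns 1-9 and work as-is.
Row 4: chart row 4, WS - tiled (columns 1-9): k p k k k k k p k; work from column 9 back to 1 with k<->p swapped.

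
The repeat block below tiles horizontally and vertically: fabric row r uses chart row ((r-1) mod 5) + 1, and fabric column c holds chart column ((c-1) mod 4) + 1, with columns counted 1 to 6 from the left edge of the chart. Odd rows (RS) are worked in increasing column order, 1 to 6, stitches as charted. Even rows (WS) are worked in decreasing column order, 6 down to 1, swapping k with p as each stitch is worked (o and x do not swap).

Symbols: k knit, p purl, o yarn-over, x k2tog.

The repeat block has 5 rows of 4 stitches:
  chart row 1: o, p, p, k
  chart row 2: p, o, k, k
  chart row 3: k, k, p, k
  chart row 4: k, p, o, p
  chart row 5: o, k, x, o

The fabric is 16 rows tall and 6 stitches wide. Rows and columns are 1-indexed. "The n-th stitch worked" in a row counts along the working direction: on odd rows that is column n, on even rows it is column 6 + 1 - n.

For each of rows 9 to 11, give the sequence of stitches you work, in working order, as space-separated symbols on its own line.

Row 9: chart row 4, RS - tile across columns 1-6 and work as-is.
Row 10: chart row 5, WS - tiled (columns 1-6): o k x o o k; work from column 6 back to 1 with k<->p swapped.
Row 11: chart row 1, RS - tile across columns 1-6 and work as-is.

Result:
k p o p k p
p o o x p o
o p p k o p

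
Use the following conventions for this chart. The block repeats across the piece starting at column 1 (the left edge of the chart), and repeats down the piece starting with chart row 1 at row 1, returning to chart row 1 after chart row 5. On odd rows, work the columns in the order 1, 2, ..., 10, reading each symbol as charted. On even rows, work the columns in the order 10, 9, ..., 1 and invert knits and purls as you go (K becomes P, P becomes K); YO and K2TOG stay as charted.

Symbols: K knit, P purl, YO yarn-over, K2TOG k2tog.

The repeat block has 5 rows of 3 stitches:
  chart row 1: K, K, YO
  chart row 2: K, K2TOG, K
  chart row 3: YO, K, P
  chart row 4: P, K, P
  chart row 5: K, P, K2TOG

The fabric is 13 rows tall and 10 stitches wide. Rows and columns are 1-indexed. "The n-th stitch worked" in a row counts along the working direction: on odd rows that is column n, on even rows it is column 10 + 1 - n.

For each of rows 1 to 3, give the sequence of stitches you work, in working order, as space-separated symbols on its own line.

Row 1: chart row 1, RS - tile across columns 1-10 and work as-is.
Row 2: chart row 2, WS - tiled (columns 1-10): K K2TOG K K K2TOG K K K2TOG K K; work from column 10 back to 1 with K<->P swapped.
Row 3: chart row 3, RS - tile across columns 1-10 and work as-is.

== ROWS AS WORKED ==
K K YO K K YO K K YO K
P P K2TOG P P K2TOG P P K2TOG P
YO K P YO K P YO K P YO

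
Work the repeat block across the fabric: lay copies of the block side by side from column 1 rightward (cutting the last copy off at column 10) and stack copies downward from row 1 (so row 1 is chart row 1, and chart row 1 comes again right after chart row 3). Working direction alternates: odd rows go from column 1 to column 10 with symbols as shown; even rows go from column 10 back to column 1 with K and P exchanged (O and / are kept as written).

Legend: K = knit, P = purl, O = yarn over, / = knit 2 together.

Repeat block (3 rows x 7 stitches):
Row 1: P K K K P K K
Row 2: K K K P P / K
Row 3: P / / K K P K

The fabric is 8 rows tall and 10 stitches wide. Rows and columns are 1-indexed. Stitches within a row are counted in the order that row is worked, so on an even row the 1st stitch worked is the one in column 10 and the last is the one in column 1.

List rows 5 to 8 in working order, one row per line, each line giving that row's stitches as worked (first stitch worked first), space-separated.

Result:
K K K P P / K K K K
/ / K P K P P / / K
P K K K P K K P K K
P P P P / K K P P P

Derivation:
Row 5: chart row 2, RS - tile across columns 1-10 and work as-is.
Row 6: chart row 3, WS - tiled (columns 1-10): P / / K K P K P / /; work from column 10 back to 1 with K<->P swapped.
Row 7: chart row 1, RS - tile across columns 1-10 and work as-is.
Row 8: chart row 2, WS - tiled (columns 1-10): K K K P P / K K K K; work from column 10 back to 1 with K<->P swapped.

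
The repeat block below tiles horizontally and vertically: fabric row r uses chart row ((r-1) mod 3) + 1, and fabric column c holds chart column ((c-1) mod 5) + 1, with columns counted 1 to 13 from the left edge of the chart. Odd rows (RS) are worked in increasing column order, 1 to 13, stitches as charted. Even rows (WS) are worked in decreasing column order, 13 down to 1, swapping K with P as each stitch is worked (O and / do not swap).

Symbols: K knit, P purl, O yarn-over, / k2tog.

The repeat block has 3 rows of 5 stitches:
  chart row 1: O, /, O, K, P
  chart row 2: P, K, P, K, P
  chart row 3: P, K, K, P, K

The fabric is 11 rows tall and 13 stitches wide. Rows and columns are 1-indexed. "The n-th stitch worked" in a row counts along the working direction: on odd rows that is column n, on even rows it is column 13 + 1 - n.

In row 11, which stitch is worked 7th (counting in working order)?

Result:
K

Derivation:
For row 11: chart row = ((11-1) mod 3) + 1 = 2; this is a RS (odd) row.
Chart row 2 tiled across columns 1-13: P K P K P P K P K P P K P
RS row: no reversal, no swap; stitch n worked = column n.
Stitch 7 in working order -> K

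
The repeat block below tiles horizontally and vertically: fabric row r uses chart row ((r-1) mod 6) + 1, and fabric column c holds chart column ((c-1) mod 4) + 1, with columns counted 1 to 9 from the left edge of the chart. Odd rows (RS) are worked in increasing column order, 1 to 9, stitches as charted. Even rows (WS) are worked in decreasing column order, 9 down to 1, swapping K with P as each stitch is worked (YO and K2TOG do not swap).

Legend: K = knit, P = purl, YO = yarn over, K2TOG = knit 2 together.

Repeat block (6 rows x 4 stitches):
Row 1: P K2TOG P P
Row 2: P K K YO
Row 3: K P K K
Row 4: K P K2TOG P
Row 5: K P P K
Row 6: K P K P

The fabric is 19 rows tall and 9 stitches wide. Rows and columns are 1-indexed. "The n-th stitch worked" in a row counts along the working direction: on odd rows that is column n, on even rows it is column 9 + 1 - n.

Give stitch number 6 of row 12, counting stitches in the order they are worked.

Result:
K

Derivation:
Row 12 uses chart row ((12-1) mod 6)+1 = 6. Row 12 is even, so WS.
Chart row 6 tiled across columns 1-9: K P K P K P K P K
WS: work from column 9 back to column 1 (reverse the tiled row), swapping K<->P (YO and K2TOG unchanged).
Row 12 as worked: P K P K P K P K P
Stitch 6 in working order -> K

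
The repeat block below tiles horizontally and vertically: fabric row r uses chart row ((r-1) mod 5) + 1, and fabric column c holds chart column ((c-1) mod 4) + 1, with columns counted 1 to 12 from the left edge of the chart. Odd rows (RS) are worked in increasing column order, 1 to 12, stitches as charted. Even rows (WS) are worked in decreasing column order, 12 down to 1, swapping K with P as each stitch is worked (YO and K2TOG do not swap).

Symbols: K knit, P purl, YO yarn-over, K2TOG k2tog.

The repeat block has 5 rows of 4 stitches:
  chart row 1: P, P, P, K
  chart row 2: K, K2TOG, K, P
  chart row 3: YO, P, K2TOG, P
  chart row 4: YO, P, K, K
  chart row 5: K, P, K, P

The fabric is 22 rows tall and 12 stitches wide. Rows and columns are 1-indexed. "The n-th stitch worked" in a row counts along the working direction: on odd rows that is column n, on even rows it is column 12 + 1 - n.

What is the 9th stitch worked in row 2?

For row 2: chart row = ((2-1) mod 5) + 1 = 2; this is a WS (even) row.
Chart row 2 tiled across columns 1-12: K K2TOG K P K K2TOG K P K K2TOG K P
WS row: flip the tiled sequence (start at column 12) and apply K<->P; YO and K2TOG stay.
Row 2 as worked: K P K2TOG P K P K2TOG P K P K2TOG P
Counting 9 along the worked row gives K.

== STITCH ==
K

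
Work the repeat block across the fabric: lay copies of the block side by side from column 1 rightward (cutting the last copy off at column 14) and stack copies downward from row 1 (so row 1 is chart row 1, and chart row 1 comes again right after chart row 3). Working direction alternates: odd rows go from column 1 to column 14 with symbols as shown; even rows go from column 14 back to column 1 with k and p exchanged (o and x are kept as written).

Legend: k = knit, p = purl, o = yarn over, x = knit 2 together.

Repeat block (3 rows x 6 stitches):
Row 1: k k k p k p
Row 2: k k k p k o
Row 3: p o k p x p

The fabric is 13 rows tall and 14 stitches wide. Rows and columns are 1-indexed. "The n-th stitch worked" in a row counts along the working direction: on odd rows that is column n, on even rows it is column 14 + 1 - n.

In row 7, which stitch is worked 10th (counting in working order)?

== STITCH ==
p

Derivation:
For row 7: chart row = ((7-1) mod 3) + 1 = 1; this is a RS (odd) row.
Chart row 1 tiled across columns 1-14: k k k p k p k k k p k p k k
Right side: take the tiled row as-is (worked left to right from column 1).
The 10th stitch worked is p.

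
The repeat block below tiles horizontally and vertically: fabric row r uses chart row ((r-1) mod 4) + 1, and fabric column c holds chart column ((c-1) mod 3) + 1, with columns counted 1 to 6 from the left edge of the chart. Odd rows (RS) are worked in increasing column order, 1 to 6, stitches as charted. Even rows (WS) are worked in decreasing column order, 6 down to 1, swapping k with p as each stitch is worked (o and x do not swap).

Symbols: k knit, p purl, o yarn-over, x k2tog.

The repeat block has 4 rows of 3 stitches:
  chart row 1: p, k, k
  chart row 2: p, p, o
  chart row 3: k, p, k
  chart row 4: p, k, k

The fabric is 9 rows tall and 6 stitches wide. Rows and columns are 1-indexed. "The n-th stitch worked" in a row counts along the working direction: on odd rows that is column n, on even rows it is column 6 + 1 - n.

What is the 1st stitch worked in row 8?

Row 8 uses chart row ((8-1) mod 4)+1 = 4. Row 8 is even, so WS.
Chart row 4 tiled across columns 1-6: p k k p k k
WS: work from column 6 back to column 1 (reverse the tiled row), swapping k<->p (o and x unchanged).
Row 8 as worked: p p k p p k
Stitch 1 in working order -> p

Result:
p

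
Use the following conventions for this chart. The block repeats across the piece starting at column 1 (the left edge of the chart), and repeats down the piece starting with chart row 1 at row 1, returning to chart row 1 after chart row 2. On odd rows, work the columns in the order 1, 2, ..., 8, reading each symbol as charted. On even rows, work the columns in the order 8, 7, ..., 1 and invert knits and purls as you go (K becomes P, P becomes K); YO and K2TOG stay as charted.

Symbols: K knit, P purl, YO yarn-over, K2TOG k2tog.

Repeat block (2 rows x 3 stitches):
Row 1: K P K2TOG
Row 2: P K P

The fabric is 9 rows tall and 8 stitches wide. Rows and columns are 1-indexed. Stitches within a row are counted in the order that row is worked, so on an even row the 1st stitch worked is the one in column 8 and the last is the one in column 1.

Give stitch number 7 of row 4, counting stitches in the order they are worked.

Result:
P

Derivation:
For row 4: chart row = ((4-1) mod 2) + 1 = 2; this is a WS (even) row.
Chart row 2 tiled across columns 1-8: P K P P K P P K
Wrong side: read the tiled row from column 8 down to 1 and exchange K with P (leave YO, K2TOG).
Row 4 as worked: P K K P K K P K
Counting 7 along the worked row gives P.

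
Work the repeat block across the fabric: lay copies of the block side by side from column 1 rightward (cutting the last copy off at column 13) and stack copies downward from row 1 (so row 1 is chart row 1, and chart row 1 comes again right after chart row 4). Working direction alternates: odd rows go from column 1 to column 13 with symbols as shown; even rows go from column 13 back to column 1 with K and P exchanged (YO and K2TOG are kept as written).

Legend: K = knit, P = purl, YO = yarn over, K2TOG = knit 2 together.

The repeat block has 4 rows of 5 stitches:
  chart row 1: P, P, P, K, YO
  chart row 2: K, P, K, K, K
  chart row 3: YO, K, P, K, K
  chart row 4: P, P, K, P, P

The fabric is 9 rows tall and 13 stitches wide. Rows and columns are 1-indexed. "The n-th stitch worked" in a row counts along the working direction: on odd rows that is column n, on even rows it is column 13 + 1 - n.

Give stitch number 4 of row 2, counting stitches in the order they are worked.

For row 2: chart row = ((2-1) mod 4) + 1 = 2; this is a WS (even) row.
Chart row 2 tiled across columns 1-13: K P K K K K P K K K K P K
WS row: flip the tiled sequence (start at column 13) and apply K<->P; YO and K2TOG stay.
Row 2 as worked: P K P P P P K P P P P K P
The 4th stitch worked is P.

== STITCH ==
P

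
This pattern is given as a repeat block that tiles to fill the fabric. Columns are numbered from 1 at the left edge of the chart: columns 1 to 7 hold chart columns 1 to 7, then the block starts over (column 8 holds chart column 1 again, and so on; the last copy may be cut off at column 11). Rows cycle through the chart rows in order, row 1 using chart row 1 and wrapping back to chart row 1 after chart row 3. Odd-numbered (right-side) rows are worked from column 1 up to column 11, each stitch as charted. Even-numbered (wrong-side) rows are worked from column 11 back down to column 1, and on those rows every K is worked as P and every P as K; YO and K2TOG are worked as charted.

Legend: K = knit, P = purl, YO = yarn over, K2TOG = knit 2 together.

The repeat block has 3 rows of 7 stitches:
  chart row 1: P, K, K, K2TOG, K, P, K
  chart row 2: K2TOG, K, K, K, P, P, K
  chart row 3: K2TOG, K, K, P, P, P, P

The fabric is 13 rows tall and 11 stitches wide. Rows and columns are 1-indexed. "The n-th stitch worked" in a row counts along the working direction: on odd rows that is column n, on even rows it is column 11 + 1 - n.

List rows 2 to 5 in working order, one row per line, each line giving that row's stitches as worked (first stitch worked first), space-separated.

Result:
P P P K2TOG P K K P P P K2TOG
K2TOG K K P P P P K2TOG K K P
K2TOG P P K P K P K2TOG P P K
K2TOG K K K P P K K2TOG K K K

Derivation:
Row 2: chart row 2, WS - tiled (columns 1-11): K2TOG K K K P P K K2TOG K K K; work from column 11 back to 1 with K<->P swapped.
Row 3: chart row 3, RS - tile across columns 1-11 and work as-is.
Row 4: chart row 1, WS - tiled (columns 1-11): P K K K2TOG K P K P K K K2TOG; work from column 11 back to 1 with K<->P swapped.
Row 5: chart row 2, RS - tile across columns 1-11 and work as-is.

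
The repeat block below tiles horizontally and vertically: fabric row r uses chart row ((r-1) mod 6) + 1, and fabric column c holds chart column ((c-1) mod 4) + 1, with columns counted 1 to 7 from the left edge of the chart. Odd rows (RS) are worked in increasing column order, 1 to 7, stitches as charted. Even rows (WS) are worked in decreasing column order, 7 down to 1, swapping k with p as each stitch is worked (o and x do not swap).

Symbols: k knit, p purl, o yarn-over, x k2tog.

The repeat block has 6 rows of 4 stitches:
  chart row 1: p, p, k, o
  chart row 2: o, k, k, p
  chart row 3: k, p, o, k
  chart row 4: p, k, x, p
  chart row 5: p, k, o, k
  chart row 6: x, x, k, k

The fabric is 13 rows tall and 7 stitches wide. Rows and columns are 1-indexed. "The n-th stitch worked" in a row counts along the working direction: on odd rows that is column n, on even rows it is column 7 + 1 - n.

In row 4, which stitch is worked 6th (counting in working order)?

For row 4: chart row = ((4-1) mod 6) + 1 = 4; this is a WS (even) row.
Chart row 4 tiled across columns 1-7: p k x p p k x
WS row: flip the tiled sequence (start at column 7) and apply k<->p; o and x stay.
Row 4 as worked: x p k k x p k
Stitch 6 in working order -> p

Result:
p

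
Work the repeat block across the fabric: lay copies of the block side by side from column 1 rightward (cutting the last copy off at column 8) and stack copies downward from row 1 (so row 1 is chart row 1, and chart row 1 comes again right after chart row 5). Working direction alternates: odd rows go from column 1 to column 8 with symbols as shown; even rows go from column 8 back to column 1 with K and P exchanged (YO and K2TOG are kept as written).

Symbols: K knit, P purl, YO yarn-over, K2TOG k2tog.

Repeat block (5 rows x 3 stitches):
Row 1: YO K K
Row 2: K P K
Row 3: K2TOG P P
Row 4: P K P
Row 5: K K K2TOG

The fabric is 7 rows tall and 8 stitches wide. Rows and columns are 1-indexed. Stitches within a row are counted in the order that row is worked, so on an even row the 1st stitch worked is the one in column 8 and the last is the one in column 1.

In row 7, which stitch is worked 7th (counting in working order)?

Stitch:
K

Derivation:
Row 7: (7-1) mod 5 = 1, so use chart row 2. Odd row -> RS.
Chart row 2 tiled across columns 1-8: K P K K P K K P
RS: work column 1 to column 8, symbols as charted — the tiled row is the row as worked.
Counting 7 along the worked row gives K.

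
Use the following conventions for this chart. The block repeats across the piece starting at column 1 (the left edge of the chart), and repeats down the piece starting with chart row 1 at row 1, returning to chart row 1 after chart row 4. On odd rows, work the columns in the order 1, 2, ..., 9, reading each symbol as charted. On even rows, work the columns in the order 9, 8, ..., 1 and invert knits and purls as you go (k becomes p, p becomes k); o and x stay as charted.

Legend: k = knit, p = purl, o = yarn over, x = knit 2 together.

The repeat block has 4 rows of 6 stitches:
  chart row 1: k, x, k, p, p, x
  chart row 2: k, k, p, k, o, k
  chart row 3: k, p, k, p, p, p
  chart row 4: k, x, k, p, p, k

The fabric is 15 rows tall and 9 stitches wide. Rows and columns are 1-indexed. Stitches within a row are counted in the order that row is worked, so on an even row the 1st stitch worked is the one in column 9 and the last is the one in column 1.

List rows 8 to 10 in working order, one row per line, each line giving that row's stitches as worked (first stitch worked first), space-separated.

Row 8: chart row 4, WS - tiled (columns 1-9): k x k p p k k x k; work from column 9 back to 1 with k<->p swapped.
Row 9: chart row 1, RS - tile across columns 1-9 and work as-is.
Row 10: chart row 2, WS - tiled (columns 1-9): k k p k o k k k p; work from column 9 back to 1 with k<->p swapped.

Result:
p x p p k k p x p
k x k p p x k x k
k p p p o p k p p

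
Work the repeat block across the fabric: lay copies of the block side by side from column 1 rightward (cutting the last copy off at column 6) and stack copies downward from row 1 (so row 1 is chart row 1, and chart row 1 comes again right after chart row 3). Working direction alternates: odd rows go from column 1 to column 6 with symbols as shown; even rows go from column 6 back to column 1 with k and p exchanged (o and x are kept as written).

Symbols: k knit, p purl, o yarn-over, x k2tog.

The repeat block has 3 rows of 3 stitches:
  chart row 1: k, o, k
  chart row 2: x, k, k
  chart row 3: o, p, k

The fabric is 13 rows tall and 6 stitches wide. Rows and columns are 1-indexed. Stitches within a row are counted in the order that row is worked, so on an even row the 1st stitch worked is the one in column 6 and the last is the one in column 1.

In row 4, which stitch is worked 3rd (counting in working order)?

Result:
p

Derivation:
For row 4: chart row = ((4-1) mod 3) + 1 = 1; this is a WS (even) row.
Chart row 1 tiled across columns 1-6: k o k k o k
Wrong side: read the tiled row from column 6 down to 1 and exchange k with p (leave o, x).
Row 4 as worked: p o p p o p
The 3rd stitch worked is p.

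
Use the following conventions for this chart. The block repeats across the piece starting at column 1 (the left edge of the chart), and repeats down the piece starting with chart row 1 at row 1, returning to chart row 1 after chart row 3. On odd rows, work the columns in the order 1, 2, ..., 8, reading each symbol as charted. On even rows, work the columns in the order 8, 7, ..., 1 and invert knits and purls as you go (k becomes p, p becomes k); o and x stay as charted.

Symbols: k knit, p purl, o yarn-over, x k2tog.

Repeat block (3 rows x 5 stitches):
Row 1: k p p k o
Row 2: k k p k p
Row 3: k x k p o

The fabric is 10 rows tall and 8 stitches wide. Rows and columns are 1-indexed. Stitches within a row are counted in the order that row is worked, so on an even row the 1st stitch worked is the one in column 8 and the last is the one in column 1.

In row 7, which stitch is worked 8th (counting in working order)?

For row 7: chart row = ((7-1) mod 3) + 1 = 1; this is a RS (odd) row.
Chart row 1 tiled across columns 1-8: k p p k o k p p
RS: work column 1 to column 8, symbols as charted — the tiled row is the row as worked.
Stitch 8 in working order -> p

== STITCH ==
p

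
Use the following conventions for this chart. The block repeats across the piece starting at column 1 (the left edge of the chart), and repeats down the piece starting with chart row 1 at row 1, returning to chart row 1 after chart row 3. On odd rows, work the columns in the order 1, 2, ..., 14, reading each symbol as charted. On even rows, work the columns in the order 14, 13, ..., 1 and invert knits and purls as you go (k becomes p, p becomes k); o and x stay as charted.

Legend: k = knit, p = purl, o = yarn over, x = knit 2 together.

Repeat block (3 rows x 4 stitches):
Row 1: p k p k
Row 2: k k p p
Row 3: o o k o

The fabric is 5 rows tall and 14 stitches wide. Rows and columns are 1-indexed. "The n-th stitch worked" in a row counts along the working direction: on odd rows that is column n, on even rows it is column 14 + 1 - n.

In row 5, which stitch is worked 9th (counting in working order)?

For row 5: chart row = ((5-1) mod 3) + 1 = 2; this is a RS (odd) row.
Chart row 2 tiled across columns 1-14: k k p p k k p p k k p p k k
Right side: take the tiled row as-is (worked left to right from column 1).
The 9th stitch worked is k.

== STITCH ==
k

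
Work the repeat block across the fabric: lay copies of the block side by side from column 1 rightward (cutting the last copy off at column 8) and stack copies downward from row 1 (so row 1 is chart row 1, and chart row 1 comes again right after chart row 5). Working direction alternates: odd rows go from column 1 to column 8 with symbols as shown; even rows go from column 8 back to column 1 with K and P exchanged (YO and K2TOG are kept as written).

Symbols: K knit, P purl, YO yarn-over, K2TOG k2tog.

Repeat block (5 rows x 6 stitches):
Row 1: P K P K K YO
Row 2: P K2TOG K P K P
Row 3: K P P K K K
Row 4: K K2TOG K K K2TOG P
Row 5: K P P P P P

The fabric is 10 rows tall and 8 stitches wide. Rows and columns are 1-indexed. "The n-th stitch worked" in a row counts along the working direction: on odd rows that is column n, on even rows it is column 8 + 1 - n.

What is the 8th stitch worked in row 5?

Result:
P

Derivation:
Row 5: (5-1) mod 5 = 4, so use chart row 5. Odd row -> RS.
Chart row 5 tiled across columns 1-8: K P P P P P K P
RS row: no reversal, no swap; stitch n worked = column n.
Stitch 8 in working order -> P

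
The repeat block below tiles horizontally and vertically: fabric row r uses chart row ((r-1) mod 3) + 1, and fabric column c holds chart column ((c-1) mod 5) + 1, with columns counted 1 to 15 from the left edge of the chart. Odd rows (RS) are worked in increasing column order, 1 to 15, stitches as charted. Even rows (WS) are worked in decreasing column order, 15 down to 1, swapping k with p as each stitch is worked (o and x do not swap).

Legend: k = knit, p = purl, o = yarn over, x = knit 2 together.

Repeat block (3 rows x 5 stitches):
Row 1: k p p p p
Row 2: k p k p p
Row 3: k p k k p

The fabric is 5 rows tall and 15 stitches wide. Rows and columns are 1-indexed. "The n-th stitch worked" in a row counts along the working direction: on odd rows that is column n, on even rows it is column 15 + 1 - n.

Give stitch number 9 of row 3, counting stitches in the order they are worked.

Result:
k

Derivation:
For row 3: chart row = ((3-1) mod 3) + 1 = 3; this is a RS (odd) row.
Chart row 3 tiled across columns 1-15: k p k k p k p k k p k p k k p
RS: work column 1 to column 15, symbols as charted — the tiled row is the row as worked.
Stitch 9 in working order -> k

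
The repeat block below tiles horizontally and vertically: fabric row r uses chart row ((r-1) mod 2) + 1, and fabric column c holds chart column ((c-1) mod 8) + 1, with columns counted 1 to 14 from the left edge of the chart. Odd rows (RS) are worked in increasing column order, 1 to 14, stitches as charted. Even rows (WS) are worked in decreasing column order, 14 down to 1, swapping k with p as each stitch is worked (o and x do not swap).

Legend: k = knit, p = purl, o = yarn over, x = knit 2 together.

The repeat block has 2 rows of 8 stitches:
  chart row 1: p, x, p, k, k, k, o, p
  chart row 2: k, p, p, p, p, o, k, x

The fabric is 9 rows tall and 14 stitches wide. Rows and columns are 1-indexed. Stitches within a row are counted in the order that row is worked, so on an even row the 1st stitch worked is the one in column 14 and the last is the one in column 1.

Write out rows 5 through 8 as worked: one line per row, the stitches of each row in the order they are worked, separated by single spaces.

Row 5: chart row 1, RS - tile across columns 1-14 and work as-is.
Row 6: chart row 2, WS - tiled (columns 1-14): k p p p p o k x k p p p p o; work from column 14 back to 1 with k<->p swapped.
Row 7: chart row 1, RS - tile across columns 1-14 and work as-is.
Row 8: chart row 2, WS - tiled (columns 1-14): k p p p p o k x k p p p p o; work from column 14 back to 1 with k<->p swapped.

Rows as worked:
p x p k k k o p p x p k k k
o k k k k p x p o k k k k p
p x p k k k o p p x p k k k
o k k k k p x p o k k k k p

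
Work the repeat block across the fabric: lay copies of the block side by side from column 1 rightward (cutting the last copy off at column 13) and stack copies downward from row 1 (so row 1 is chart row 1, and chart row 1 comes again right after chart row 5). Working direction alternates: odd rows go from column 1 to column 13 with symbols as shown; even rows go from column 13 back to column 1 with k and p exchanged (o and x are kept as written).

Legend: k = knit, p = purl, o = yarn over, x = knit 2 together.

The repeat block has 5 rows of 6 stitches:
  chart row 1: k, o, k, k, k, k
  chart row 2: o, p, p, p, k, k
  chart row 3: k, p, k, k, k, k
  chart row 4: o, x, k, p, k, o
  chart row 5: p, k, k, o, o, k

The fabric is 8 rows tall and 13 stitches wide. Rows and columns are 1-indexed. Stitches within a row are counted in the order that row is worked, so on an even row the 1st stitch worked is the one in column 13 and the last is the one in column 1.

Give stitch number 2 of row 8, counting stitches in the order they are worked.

Row 8: (8-1) mod 5 = 2, so use chart row 3. Even row -> WS.
Chart row 3 tiled across columns 1-13: k p k k k k k p k k k k k
WS: work from column 13 back to column 1 (reverse the tiled row), swapping k<->p (o and x unchanged).
Row 8 as worked: p p p p p k p p p p p k p
Counting 2 along the worked row gives p.

== STITCH ==
p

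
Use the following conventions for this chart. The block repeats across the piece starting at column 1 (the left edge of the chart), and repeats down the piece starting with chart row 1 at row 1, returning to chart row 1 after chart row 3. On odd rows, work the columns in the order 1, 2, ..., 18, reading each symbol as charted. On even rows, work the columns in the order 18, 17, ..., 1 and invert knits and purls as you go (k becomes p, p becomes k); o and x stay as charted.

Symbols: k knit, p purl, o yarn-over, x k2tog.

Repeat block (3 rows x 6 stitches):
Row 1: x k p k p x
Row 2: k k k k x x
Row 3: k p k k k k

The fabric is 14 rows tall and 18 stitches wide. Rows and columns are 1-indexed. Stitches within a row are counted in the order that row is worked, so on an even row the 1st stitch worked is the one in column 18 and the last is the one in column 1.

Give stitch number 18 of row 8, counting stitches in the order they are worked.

For row 8: chart row = ((8-1) mod 3) + 1 = 2; this is a WS (even) row.
Chart row 2 tiled across columns 1-18: k k k k x x k k k k x x k k k k x x
WS: work from column 18 back to column 1 (reverse the tiled row), swapping k<->p (o and x unchanged).
Row 8 as worked: x x p p p p x x p p p p x x p p p p
The 18th stitch worked is p.

== STITCH ==
p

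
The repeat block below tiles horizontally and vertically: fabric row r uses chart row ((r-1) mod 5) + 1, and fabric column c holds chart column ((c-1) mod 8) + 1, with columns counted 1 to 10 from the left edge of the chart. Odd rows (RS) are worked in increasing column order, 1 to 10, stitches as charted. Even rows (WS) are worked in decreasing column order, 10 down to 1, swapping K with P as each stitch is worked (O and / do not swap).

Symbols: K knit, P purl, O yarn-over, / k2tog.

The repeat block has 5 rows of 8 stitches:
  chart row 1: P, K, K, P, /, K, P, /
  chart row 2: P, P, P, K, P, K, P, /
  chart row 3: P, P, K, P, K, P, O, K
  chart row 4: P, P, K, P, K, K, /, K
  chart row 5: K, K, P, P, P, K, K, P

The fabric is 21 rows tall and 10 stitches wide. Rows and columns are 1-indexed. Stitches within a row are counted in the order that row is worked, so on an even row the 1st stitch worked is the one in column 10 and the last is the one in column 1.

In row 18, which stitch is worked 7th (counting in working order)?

Result:
K

Derivation:
Row 18 uses chart row ((18-1) mod 5)+1 = 3. Row 18 is even, so WS.
Chart row 3 tiled across columns 1-10: P P K P K P O K P P
Wrong side: read the tiled row from column 10 down to 1 and exchange K with P (leave O, /).
Row 18 as worked: K K P O K P K P K K
The 7th stitch worked is K.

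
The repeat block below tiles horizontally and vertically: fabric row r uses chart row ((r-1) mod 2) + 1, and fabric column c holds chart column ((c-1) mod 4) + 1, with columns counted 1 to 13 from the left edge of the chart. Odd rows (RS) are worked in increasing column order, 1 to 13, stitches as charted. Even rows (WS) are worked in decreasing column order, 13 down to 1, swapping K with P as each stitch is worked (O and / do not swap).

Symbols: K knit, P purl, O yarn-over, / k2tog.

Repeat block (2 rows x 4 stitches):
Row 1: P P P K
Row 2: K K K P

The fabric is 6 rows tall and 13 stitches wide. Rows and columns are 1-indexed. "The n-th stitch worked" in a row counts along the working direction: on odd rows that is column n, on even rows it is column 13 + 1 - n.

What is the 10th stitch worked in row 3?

Row 3 uses chart row ((3-1) mod 2)+1 = 1. Row 3 is odd, so RS.
Chart row 1 tiled across columns 1-13: P P P K P P P K P P P K P
RS row: no reversal, no swap; stitch n worked = column n.
Counting 10 along the worked row gives P.

Stitch:
P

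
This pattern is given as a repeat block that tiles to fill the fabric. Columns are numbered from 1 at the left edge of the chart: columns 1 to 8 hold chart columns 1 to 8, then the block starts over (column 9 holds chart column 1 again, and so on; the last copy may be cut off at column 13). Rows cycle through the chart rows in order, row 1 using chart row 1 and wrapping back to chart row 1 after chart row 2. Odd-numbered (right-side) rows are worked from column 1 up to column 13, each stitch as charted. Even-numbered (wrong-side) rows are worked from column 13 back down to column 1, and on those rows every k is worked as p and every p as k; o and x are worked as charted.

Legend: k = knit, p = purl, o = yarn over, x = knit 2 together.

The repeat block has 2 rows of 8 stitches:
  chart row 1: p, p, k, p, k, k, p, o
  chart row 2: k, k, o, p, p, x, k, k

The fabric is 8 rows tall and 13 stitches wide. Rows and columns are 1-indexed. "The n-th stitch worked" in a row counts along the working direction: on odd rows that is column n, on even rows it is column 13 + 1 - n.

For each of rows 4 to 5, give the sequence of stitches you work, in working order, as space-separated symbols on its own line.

Row 4: chart row 2, WS - tiled (columns 1-13): k k o p p x k k k k o p p; work from column 13 back to 1 with k<->p swapped.
Row 5: chart row 1, RS - tile across columns 1-13 and work as-is.

Result:
k k o p p p p x k k o p p
p p k p k k p o p p k p k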